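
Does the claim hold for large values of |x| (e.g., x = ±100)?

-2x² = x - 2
x = 100: LHS = -2·100² = -20000, RHS = 100 - 2 = 98; -20000 = 98 — FAILS
x = -100: LHS = -2·(-100)² = -20000, RHS = (-100) - 2 = -102; -20000 = -102 — FAILS

Answer: No, fails for both x = 100 and x = -100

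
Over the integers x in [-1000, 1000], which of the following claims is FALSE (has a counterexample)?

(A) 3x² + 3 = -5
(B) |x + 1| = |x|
(A) x = 0: LHS = 3·0² + 3 = 3; 3 = -5 — FAILS
(B) x = 0: LHS = |0 + 1| = |1| = 1, RHS = |0| = 0; 1 = 0 — FAILS

Answer: Both A and B are false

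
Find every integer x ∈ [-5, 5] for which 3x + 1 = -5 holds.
Holds for: {-2}
Fails for: {-5, -4, -3, -1, 0, 1, 2, 3, 4, 5}

Answer: {-2}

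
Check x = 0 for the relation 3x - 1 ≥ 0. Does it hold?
x = 0: LHS = 3·0 - 1 = -1; -1 ≥ 0 — FAILS

The relation fails at x = 0, so x = 0 is a counterexample.

Answer: No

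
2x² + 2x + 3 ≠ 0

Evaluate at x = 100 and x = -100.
x = 100: LHS = 2·100² + 2·100 + 3 = 20203; 20203 ≠ 0 — holds
x = -100: LHS = 2·(-100)² + 2·(-100) + 3 = 19803; 19803 ≠ 0 — holds

Answer: Yes, holds for both x = 100 and x = -100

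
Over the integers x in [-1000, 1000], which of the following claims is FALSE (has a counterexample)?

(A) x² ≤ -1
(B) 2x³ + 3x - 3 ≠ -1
(A) x = 0: LHS = 0² = 0; 0 ≤ -1 — FAILS

(B) Track d = LHS − RHS over the integers in [-1000, 1000]. Equality would need d = 0, but d changes sign only between consecutive integers, jumping over 0:
x = 0: LHS = 2·0³ + 3·0 - 3 = -3; -3 ≠ -1 — holds  (d = -2)
x = 1: LHS = 2·1³ + 3·1 - 3 = 2; 2 ≠ -1 — holds  (d = 3)
Away from these crossings d keeps a constant sign, and checking every integer in [-1000, 1000] confirms d ≠ 0 throughout. Hence the two sides are never equal, so the relation holds for every integer in [-1000, 1000].

Only (A) has a counterexample.

Answer: A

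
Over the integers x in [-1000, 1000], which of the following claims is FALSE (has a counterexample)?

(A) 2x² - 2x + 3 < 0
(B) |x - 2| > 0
(A) x = 0: LHS = 2·0² - 2·0 + 3 = 3; 3 < 0 — FAILS
(B) x = 2: LHS = |2 - 2| = |0| = 0; 0 > 0 — FAILS

Answer: Both A and B are false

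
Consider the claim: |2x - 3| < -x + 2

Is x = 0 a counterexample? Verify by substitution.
Substitute x = 0 into the relation:
x = 0: LHS = |2·0 - 3| = |-3| = 3, RHS = -0 + 2 = 2; 3 < 2 — FAILS

Since the claim fails at x = 0, this value is a counterexample.

Answer: Yes, x = 0 is a counterexample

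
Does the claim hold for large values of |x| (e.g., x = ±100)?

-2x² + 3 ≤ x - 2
x = 100: LHS = -2·100² + 3 = -19997, RHS = 100 - 2 = 98; -19997 ≤ 98 — holds
x = -100: LHS = -2·(-100)² + 3 = -19997, RHS = (-100) - 2 = -102; -19997 ≤ -102 — holds

Answer: Yes, holds for both x = 100 and x = -100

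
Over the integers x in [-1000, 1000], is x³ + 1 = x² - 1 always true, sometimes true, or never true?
Holds at x = -1: LHS = (-1)³ + 1 = 0, RHS = (-1)² - 1 = 0; 0 = 0 — holds
Fails at x = 0: LHS = 0³ + 1 = 1, RHS = 0² - 1 = -1; 1 = -1 — FAILS
It is satisfied by some integers in the range but not all.

Answer: Sometimes true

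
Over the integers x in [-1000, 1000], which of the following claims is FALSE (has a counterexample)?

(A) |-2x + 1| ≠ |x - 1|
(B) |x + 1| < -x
(A) x = 0: LHS = |-2·0 + 1| = |1| = 1, RHS = |0 - 1| = |-1| = 1; 1 ≠ 1 — FAILS
(B) x = 0: LHS = |0 + 1| = |1| = 1, RHS = -0 = 0; 1 < 0 — FAILS

Answer: Both A and B are false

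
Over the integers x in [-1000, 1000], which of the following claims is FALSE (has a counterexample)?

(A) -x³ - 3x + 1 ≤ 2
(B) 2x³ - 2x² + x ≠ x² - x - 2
(A) x = -1: LHS = -(-1)³ - 3·(-1) + 1 = 5; 5 ≤ 2 — FAILS

(B) Track d = LHS − RHS over the integers in [-1000, 1000]. Equality would need d = 0, but d changes sign only between consecutive integers, jumping over 0:
x = -1: LHS = 2·(-1)³ - 2·(-1)² + (-1) = -5, RHS = (-1)² - (-1) - 2 = 0; -5 ≠ 0 — holds  (d = -5)
x = 0: LHS = 2·0³ - 2·0² + 0 = 0, RHS = 0² - 0 - 2 = -2; 0 ≠ -2 — holds  (d = 2)
Away from these crossings d keeps a constant sign, and checking every integer in [-1000, 1000] confirms d ≠ 0 throughout. Hence the two sides are never equal, so the relation holds for every integer in [-1000, 1000].

Only (A) has a counterexample.

Answer: A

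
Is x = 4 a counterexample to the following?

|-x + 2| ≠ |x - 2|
Substitute x = 4 into the relation:
x = 4: LHS = |-4 + 2| = |-2| = 2, RHS = |4 - 2| = |2| = 2; 2 ≠ 2 — FAILS

Since the claim fails at x = 4, this value is a counterexample.

Answer: Yes, x = 4 is a counterexample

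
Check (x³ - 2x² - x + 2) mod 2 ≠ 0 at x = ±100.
x = 100: LHS = (100³ - 2·100² - 100 + 2) mod 2 = 979902 mod 2 = 0; 0 ≠ 0 — FAILS
x = -100: LHS = ((-100)³ - 2·(-100)² - (-100) + 2) mod 2 = (-1019898) mod 2 = 0; 0 ≠ 0 — FAILS

Answer: No, fails for both x = 100 and x = -100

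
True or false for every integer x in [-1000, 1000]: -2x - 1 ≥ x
The claim fails at x = 0:
x = 0: LHS = -2·0 - 1 = -1; -1 ≥ 0 — FAILS

Because a single integer refutes it, the statement is false.

Answer: False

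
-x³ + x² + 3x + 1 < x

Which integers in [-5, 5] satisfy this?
Holds for: {3, 4, 5}
Fails for: {-5, -4, -3, -2, -1, 0, 1, 2}

Answer: {3, 4, 5}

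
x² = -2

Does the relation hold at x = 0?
x = 0: LHS = 0² = 0; 0 = -2 — FAILS

The relation fails at x = 0, so x = 0 is a counterexample.

Answer: No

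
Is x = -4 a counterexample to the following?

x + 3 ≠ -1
Substitute x = -4 into the relation:
x = -4: LHS = (-4) + 3 = -1; -1 ≠ -1 — FAILS

Since the claim fails at x = -4, this value is a counterexample.

Answer: Yes, x = -4 is a counterexample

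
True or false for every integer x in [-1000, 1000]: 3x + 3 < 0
The claim fails at x = 0:
x = 0: LHS = 3·0 + 3 = 3; 3 < 0 — FAILS

Because a single integer refutes it, the statement is false.

Answer: False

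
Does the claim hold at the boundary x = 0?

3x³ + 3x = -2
x = 0: LHS = 3·0³ + 3·0 = 0; 0 = -2 — FAILS

The relation fails at x = 0, so x = 0 is a counterexample.

Answer: No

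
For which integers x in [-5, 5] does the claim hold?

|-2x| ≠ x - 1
Over all integers in [-5, 5], LHS − RHS is always positive; it is smallest at x = 0, where it equals 1:
x = 0: LHS = |-2·0| = |0| = 0, RHS = 0 - 1 = -1; 0 ≠ -1 — holds
At the ends of the range:
x = -5: LHS = |-2·(-5)| = |10| = 10, RHS = (-5) - 1 = -6; 10 ≠ -6 — holds
x = 5: LHS = |-2·5| = |-10| = 10, RHS = 5 - 1 = 4; 10 ≠ 4 — holds
Hence LHS − RHS is never 0, i.e. the two sides are never equal, so the relation holds for every integer in [-5, 5].

Answer: All integers in [-5, 5]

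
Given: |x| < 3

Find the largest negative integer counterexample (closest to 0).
Testing negative integers from -1 downward:
x = -1: LHS = |-1| = 1; 1 < 3 — holds
x = -2: LHS = |-2| = 2; 2 < 3 — holds
x = -3: LHS = |-3| = 3; 3 < 3 — FAILS  ← closest negative counterexample to 0

Answer: x = -3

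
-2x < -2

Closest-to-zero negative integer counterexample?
Testing negative integers from -1 downward:
x = -1: LHS = -2·(-1) = 2; 2 < -2 — FAILS  ← closest negative counterexample to 0

Answer: x = -1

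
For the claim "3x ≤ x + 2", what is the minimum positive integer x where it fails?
Testing positive integers:
x = 1: LHS = 3·1 = 3, RHS = 1 + 2 = 3; 3 ≤ 3 — holds
x = 2: LHS = 3·2 = 6, RHS = 2 + 2 = 4; 6 ≤ 4 — FAILS  ← smallest positive counterexample

Answer: x = 2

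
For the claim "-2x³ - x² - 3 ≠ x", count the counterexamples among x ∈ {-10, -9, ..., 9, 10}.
Track d = LHS − RHS over the integers in [-10, 10]. Equality would need d = 0, but d changes sign only between consecutive integers, jumping over 0:
x = -2: LHS = -2·(-2)³ - (-2)² - 3 = 9; 9 ≠ -2 — holds  (d = 11)
x = -1: LHS = -2·(-1)³ - (-1)² - 3 = -2; -2 ≠ -1 — holds  (d = -1)
Away from these crossings d keeps a constant sign, and checking every integer in [-10, 10] confirms d ≠ 0 throughout. Hence the two sides are never equal, so the relation holds for every integer in [-10, 10].

No counterexample appears in that range.

Answer: 0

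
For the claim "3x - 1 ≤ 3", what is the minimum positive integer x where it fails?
Testing positive integers:
x = 1: LHS = 3·1 - 1 = 2; 2 ≤ 3 — holds
x = 2: LHS = 3·2 - 1 = 5; 5 ≤ 3 — FAILS  ← smallest positive counterexample

Answer: x = 2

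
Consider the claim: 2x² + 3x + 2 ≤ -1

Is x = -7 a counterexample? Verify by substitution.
Substitute x = -7 into the relation:
x = -7: LHS = 2·(-7)² + 3·(-7) + 2 = 79; 79 ≤ -1 — FAILS

Since the claim fails at x = -7, this value is a counterexample.

Answer: Yes, x = -7 is a counterexample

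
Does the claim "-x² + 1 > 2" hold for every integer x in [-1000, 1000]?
The claim fails at x = 0:
x = 0: LHS = -0² + 1 = 1; 1 > 2 — FAILS

Because a single integer refutes it, the statement is false.

Answer: False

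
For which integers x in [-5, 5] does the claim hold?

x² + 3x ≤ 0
Holds for: {-3, -2, -1, 0}
Fails for: {-5, -4, 1, 2, 3, 4, 5}

Answer: {-3, -2, -1, 0}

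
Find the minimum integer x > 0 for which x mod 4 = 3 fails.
Testing positive integers:
x = 1: LHS = 1 mod 4 = 1; 1 = 3 — FAILS  ← smallest positive counterexample

Answer: x = 1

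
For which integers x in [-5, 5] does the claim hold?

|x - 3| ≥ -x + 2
Over all integers in [-5, 5], LHS − RHS is smallest at x = 0, where it equals 1:
x = 0: LHS = |0 - 3| = |-3| = 3, RHS = -0 + 2 = 2; 3 ≥ 2 — holds
At the ends of the range:
x = -5: LHS = |(-5) - 3| = |-8| = 8, RHS = -(-5) + 2 = 7; 8 ≥ 7 — holds
x = 5: LHS = |5 - 3| = |2| = 2, RHS = -5 + 2 = -3; 2 ≥ -3 — holds
Hence LHS − RHS is never negative, i.e. LHS ≥ RHS throughout, so the relation holds for every integer in [-5, 5].

Answer: All integers in [-5, 5]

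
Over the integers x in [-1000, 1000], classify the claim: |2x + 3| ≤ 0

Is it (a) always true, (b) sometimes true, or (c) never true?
Over all integers in [-1000, 1000], LHS − RHS is smallest at x = -1, where it equals 1:
x = -1: LHS = |2·(-1) + 3| = |1| = 1; 1 ≤ 0 — FAILS
At the ends of the range:
x = -1000: LHS = |2·(-1000) + 3| = |-1997| = 1997; 1997 ≤ 0 — FAILS
x = 1000: LHS = |2·1000 + 3| = |2003| = 2003; 2003 ≤ 0 — FAILS
Hence LHS − RHS is never zero or negative, i.e. LHS > RHS throughout, so the claimed relation (≤) fails for every integer in [-1000, 1000].

No integer in the range satisfies it.

Answer: Never true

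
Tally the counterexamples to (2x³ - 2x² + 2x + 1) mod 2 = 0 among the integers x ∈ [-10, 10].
Counterexamples in [-10, 10]: {-10, -9, -8, -7, -6, -5, -4, -3, -2, -1, 0, 1, 2, 3, 4, 5, 6, 7, 8, 9, 10}.

Counting them gives 21 values.

Answer: 21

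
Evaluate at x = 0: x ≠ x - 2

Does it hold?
x = 0: RHS = 0 - 2 = -2; 0 ≠ -2 — holds

The relation is satisfied at x = 0.

Answer: Yes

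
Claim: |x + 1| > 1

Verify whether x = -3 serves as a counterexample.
Substitute x = -3 into the relation:
x = -3: LHS = |(-3) + 1| = |-2| = 2; 2 > 1 — holds

The claim holds here, so x = -3 is not a counterexample. (A counterexample exists elsewhere, e.g. x = 0.)

Answer: No, x = -3 is not a counterexample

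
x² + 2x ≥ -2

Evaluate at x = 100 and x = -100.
x = 100: LHS = 100² + 2·100 = 10200; 10200 ≥ -2 — holds
x = -100: LHS = (-100)² + 2·(-100) = 9800; 9800 ≥ -2 — holds

Answer: Yes, holds for both x = 100 and x = -100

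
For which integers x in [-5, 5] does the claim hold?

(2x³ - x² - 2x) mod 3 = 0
Holds for: {-3, 0, 3}
Fails for: {-5, -4, -2, -1, 1, 2, 4, 5}

Answer: {-3, 0, 3}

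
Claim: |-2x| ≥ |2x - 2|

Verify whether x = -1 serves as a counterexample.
Substitute x = -1 into the relation:
x = -1: LHS = |-2·(-1)| = |2| = 2, RHS = |2·(-1) - 2| = |-4| = 4; 2 ≥ 4 — FAILS

Since the claim fails at x = -1, this value is a counterexample.

Answer: Yes, x = -1 is a counterexample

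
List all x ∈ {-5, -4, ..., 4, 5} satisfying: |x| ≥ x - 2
Over all integers in [-5, 5], LHS − RHS is smallest at x = 0, where it equals 2:
x = 0: LHS = |0| = 0, RHS = 0 - 2 = -2; 0 ≥ -2 — holds
At the ends of the range:
x = -5: LHS = |-5| = 5, RHS = (-5) - 2 = -7; 5 ≥ -7 — holds
x = 5: LHS = |5| = 5, RHS = 5 - 2 = 3; 5 ≥ 3 — holds
Hence LHS − RHS is never negative, i.e. LHS ≥ RHS throughout, so the relation holds for every integer in [-5, 5].

Answer: All integers in [-5, 5]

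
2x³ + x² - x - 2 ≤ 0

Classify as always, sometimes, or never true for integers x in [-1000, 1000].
Holds at x = 0: LHS = 2·0³ + 0² - 0 - 2 = -2; -2 ≤ 0 — holds
Fails at x = 2: LHS = 2·2³ + 2² - 2 - 2 = 16; 16 ≤ 0 — FAILS
It is satisfied by some integers in the range but not all.

Answer: Sometimes true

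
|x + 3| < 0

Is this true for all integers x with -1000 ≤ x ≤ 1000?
The claim fails at x = 0:
x = 0: LHS = |0 + 3| = |3| = 3; 3 < 0 — FAILS

Because a single integer refutes it, the statement is false.

Answer: False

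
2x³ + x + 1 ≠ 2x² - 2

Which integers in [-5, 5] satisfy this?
Track d = LHS − RHS over the integers in [-5, 5]. Equality would need d = 0, but d changes sign only between consecutive integers, jumping over 0:
x = -1: LHS = 2·(-1)³ + (-1) + 1 = -2, RHS = 2·(-1)² - 2 = 0; -2 ≠ 0 — holds  (d = -2)
x = 0: LHS = 2·0³ + 0 + 1 = 1, RHS = 2·0² - 2 = -2; 1 ≠ -2 — holds  (d = 3)
Away from these crossings d keeps a constant sign, and checking every integer in [-5, 5] confirms d ≠ 0 throughout. Hence the two sides are never equal, so the relation holds for every integer in [-5, 5].

Answer: All integers in [-5, 5]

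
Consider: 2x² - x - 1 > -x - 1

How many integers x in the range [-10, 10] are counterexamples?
Counterexamples in [-10, 10]: {0}.

Counting them gives 1 values.

Answer: 1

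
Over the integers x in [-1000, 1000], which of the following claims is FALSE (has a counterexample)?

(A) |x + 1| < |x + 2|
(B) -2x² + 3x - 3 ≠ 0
(A) x = -2: LHS = |(-2) + 1| = |-1| = 1, RHS = |(-2) + 2| = |0| = 0; 1 < 0 — FAILS

(B) Over all integers in [-1000, 1000], LHS − RHS is always negative; it is closest to 0 at x = 1, where it equals -2:
x = 1: LHS = -2·1² + 3·1 - 3 = -2; -2 ≠ 0 — holds
At the ends of the range:
x = -1000: LHS = -2·(-1000)² + 3·(-1000) - 3 = -2003003; -2003003 ≠ 0 — holds
x = 1000: LHS = -2·1000² + 3·1000 - 3 = -1997003; -1997003 ≠ 0 — holds
Hence LHS − RHS is never 0, i.e. the two sides are never equal, so the relation holds for every integer in [-1000, 1000].

Only (A) has a counterexample.

Answer: A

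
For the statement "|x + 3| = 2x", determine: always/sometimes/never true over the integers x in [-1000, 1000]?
Holds at x = 3: LHS = |3 + 3| = |6| = 6, RHS = 2·3 = 6; 6 = 6 — holds
Fails at x = 0: LHS = |0 + 3| = |3| = 3, RHS = 2·0 = 0; 3 = 0 — FAILS
It is satisfied by some integers in the range but not all.

Answer: Sometimes true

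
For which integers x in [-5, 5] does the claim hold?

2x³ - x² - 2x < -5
Holds for: {-5, -4, -3, -2}
Fails for: {-1, 0, 1, 2, 3, 4, 5}

Answer: {-5, -4, -3, -2}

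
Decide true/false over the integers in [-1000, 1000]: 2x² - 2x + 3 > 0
Over all integers in [-1000, 1000], LHS − RHS is smallest at x = 0, where it equals 3:
x = 0: LHS = 2·0² - 2·0 + 3 = 3; 3 > 0 — holds
At the ends of the range:
x = -1000: LHS = 2·(-1000)² - 2·(-1000) + 3 = 2002003; 2002003 > 0 — holds
x = 1000: LHS = 2·1000² - 2·1000 + 3 = 1998003; 1998003 > 0 — holds
Hence LHS − RHS is never zero or negative, i.e. LHS > RHS throughout, so the relation holds for every integer in [-1000, 1000].

No counterexample exists.

Answer: True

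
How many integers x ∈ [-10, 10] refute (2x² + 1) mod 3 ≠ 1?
Counterexamples in [-10, 10]: {-9, -6, -3, 0, 3, 6, 9}.

Counting them gives 7 values.

Answer: 7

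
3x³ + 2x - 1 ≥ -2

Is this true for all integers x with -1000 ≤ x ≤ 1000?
The claim fails at x = -1:
x = -1: LHS = 3·(-1)³ + 2·(-1) - 1 = -6; -6 ≥ -2 — FAILS

Because a single integer refutes it, the statement is false.

Answer: False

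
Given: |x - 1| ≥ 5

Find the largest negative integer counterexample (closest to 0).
Testing negative integers from -1 downward:
x = -1: LHS = |(-1) - 1| = |-2| = 2; 2 ≥ 5 — FAILS  ← closest negative counterexample to 0

Answer: x = -1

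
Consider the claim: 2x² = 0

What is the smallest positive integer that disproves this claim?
Testing positive integers:
x = 1: LHS = 2·1² = 2; 2 = 0 — FAILS  ← smallest positive counterexample

Answer: x = 1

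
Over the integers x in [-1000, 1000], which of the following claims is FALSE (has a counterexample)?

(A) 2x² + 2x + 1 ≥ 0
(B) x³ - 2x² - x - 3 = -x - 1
(A) Over all integers in [-1000, 1000], LHS − RHS is smallest at x = 0, where it equals 1:
x = 0: LHS = 2·0² + 2·0 + 1 = 1; 1 ≥ 0 — holds
At the ends of the range:
x = -1000: LHS = 2·(-1000)² + 2·(-1000) + 1 = 1998001; 1998001 ≥ 0 — holds
x = 1000: LHS = 2·1000² + 2·1000 + 1 = 2002001; 2002001 ≥ 0 — holds
Hence LHS − RHS is never negative, i.e. LHS ≥ RHS throughout, so the relation holds for every integer in [-1000, 1000].

(B) x = 0: LHS = 0³ - 2·0² - 0 - 3 = -3, RHS = -0 - 1 = -1; -3 = -1 — FAILS

Only (B) has a counterexample.

Answer: B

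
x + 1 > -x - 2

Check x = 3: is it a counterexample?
Substitute x = 3 into the relation:
x = 3: LHS = 3 + 1 = 4, RHS = -3 - 2 = -5; 4 > -5 — holds

The claim holds here, so x = 3 is not a counterexample. (A counterexample exists elsewhere, e.g. x = -2.)

Answer: No, x = 3 is not a counterexample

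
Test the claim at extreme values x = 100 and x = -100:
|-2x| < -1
x = 100: LHS = |-2·100| = |-200| = 200; 200 < -1 — FAILS
x = -100: LHS = |-2·(-100)| = |200| = 200; 200 < -1 — FAILS

Answer: No, fails for both x = 100 and x = -100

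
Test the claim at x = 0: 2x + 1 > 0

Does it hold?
x = 0: LHS = 2·0 + 1 = 1; 1 > 0 — holds

The relation is satisfied at x = 0.

Answer: Yes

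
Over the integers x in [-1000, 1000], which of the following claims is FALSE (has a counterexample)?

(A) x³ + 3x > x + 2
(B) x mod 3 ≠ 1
(A) x = 0: LHS = 0³ + 3·0 = 0, RHS = 0 + 2 = 2; 0 > 2 — FAILS
(B) x = 1: LHS = 1 mod 3 = 1; 1 ≠ 1 — FAILS

Answer: Both A and B are false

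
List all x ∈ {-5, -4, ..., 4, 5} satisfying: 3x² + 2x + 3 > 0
Over all integers in [-5, 5], LHS − RHS is smallest at x = 0, where it equals 3:
x = 0: LHS = 3·0² + 2·0 + 3 = 3; 3 > 0 — holds
At the ends of the range:
x = -5: LHS = 3·(-5)² + 2·(-5) + 3 = 68; 68 > 0 — holds
x = 5: LHS = 3·5² + 2·5 + 3 = 88; 88 > 0 — holds
Hence LHS − RHS is never zero or negative, i.e. LHS > RHS throughout, so the relation holds for every integer in [-5, 5].

Answer: All integers in [-5, 5]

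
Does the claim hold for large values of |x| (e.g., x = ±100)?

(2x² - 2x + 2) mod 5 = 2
x = 100: LHS = (2·100² - 2·100 + 2) mod 5 = 19802 mod 5 = 2; 2 = 2 — holds
x = -100: LHS = (2·(-100)² - 2·(-100) + 2) mod 5 = 20202 mod 5 = 2; 2 = 2 — holds

Answer: Yes, holds for both x = 100 and x = -100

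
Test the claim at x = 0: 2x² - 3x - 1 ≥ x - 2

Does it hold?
x = 0: LHS = 2·0² - 3·0 - 1 = -1, RHS = 0 - 2 = -2; -1 ≥ -2 — holds

The relation is satisfied at x = 0.

Answer: Yes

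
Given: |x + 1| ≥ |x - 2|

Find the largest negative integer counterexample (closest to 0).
Testing negative integers from -1 downward:
x = -1: LHS = |(-1) + 1| = |0| = 0, RHS = |(-1) - 2| = |-3| = 3; 0 ≥ 3 — FAILS  ← closest negative counterexample to 0

Answer: x = -1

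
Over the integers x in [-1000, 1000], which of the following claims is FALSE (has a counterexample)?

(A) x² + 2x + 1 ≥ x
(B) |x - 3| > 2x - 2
(A) Over all integers in [-1000, 1000], LHS − RHS is smallest at x = 0, where it equals 1:
x = 0: LHS = 0² + 2·0 + 1 = 1; 1 ≥ 0 — holds
At the ends of the range:
x = -1000: LHS = (-1000)² + 2·(-1000) + 1 = 998001; 998001 ≥ -1000 — holds
x = 1000: LHS = 1000² + 2·1000 + 1 = 1002001; 1002001 ≥ 1000 — holds
Hence LHS − RHS is never negative, i.e. LHS ≥ RHS throughout, so the relation holds for every integer in [-1000, 1000].

(B) x = 2: LHS = |2 - 3| = |-1| = 1, RHS = 2·2 - 2 = 2; 1 > 2 — FAILS

Only (B) has a counterexample.

Answer: B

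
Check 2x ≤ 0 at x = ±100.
x = 100: LHS = 2·100 = 200; 200 ≤ 0 — FAILS
x = -100: LHS = 2·(-100) = -200; -200 ≤ 0 — holds

Answer: Partially: fails for x = 100, holds for x = -100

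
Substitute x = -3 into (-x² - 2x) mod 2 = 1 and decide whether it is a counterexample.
Substitute x = -3 into the relation:
x = -3: LHS = (-(-3)² - 2·(-3)) mod 2 = (-3) mod 2 = 1; 1 = 1 — holds

The claim holds here, so x = -3 is not a counterexample. (A counterexample exists elsewhere, e.g. x = 0.)

Answer: No, x = -3 is not a counterexample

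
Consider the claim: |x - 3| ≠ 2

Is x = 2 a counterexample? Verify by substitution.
Substitute x = 2 into the relation:
x = 2: LHS = |2 - 3| = |-1| = 1; 1 ≠ 2 — holds

The claim holds here, so x = 2 is not a counterexample. (A counterexample exists elsewhere, e.g. x = 1.)

Answer: No, x = 2 is not a counterexample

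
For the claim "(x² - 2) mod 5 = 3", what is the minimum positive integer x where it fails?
Testing positive integers:
x = 1: LHS = (1² - 2) mod 5 = (-1) mod 5 = 4; 4 = 3 — FAILS  ← smallest positive counterexample

Answer: x = 1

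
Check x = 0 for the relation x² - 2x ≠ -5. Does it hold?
x = 0: LHS = 0² - 2·0 = 0; 0 ≠ -5 — holds

The relation is satisfied at x = 0.

Answer: Yes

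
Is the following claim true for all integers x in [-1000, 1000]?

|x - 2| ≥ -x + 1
Over all integers in [-1000, 1000], LHS − RHS is smallest at x = 0, where it equals 1:
x = 0: LHS = |0 - 2| = |-2| = 2, RHS = -0 + 1 = 1; 2 ≥ 1 — holds
At the ends of the range:
x = -1000: LHS = |(-1000) - 2| = |-1002| = 1002, RHS = -(-1000) + 1 = 1001; 1002 ≥ 1001 — holds
x = 1000: LHS = |1000 - 2| = |998| = 998, RHS = -1000 + 1 = -999; 998 ≥ -999 — holds
Hence LHS − RHS is never negative, i.e. LHS ≥ RHS throughout, so the relation holds for every integer in [-1000, 1000].

No counterexample exists.

Answer: True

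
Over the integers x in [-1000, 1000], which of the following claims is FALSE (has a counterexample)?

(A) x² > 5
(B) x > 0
(A) x = 0: LHS = 0² = 0; 0 > 5 — FAILS
(B) x = 0: 0 > 0 — FAILS

Answer: Both A and B are false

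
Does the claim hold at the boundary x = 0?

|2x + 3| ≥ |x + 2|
x = 0: LHS = |2·0 + 3| = |3| = 3, RHS = |0 + 2| = |2| = 2; 3 ≥ 2 — holds

The relation is satisfied at x = 0.

Answer: Yes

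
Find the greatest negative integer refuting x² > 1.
Testing negative integers from -1 downward:
x = -1: LHS = (-1)² = 1; 1 > 1 — FAILS  ← closest negative counterexample to 0

Answer: x = -1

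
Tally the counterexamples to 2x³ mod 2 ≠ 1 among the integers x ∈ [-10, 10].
For a polynomial with integer coefficients, its value mod 2 depends only on x mod 2, so it suffices to check one representative of each residue class, x = 0, 1:
x = 0: LHS = (2·0³) mod 2 = 0 mod 2 = 0; 0 ≠ 1 — holds
x = 1: LHS = (2·1³) mod 2 = 2 mod 2 = 0; 0 ≠ 1 — holds
The relation holds in every residue class, so the relation holds for every integer in [-10, 10].

No counterexample appears in that range.

Answer: 0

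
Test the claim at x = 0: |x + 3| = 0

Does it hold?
x = 0: LHS = |0 + 3| = |3| = 3; 3 = 0 — FAILS

The relation fails at x = 0, so x = 0 is a counterexample.

Answer: No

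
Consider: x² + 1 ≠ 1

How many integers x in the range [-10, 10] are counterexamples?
Counterexamples in [-10, 10]: {0}.

Counting them gives 1 values.

Answer: 1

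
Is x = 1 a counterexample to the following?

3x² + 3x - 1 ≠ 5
Substitute x = 1 into the relation:
x = 1: LHS = 3·1² + 3·1 - 1 = 5; 5 ≠ 5 — FAILS

Since the claim fails at x = 1, this value is a counterexample.

Answer: Yes, x = 1 is a counterexample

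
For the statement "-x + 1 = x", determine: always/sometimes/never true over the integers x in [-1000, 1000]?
Track d = LHS − RHS over the integers in [-1000, 1000]. Equality would need d = 0, but d changes sign only between consecutive integers, jumping over 0:
x = 0: LHS = -0 + 1 = 1; 1 = 0 — FAILS  (d = 1)
x = 1: LHS = -1 + 1 = 0; 0 = 1 — FAILS  (d = -1)
Away from these crossings d keeps a constant sign, and checking every integer in [-1000, 1000] confirms d ≠ 0 throughout. Hence the two sides are never equal, so the claimed relation (=) fails for every integer in [-1000, 1000].

No integer in the range satisfies it.

Answer: Never true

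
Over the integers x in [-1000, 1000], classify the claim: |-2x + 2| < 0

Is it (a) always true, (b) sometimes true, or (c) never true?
An absolute value is never negative, so the left side is ≥ 0 for every x, while the right side is 0. Tightest case in [-1000, 1000] is x = 1:
x = 1: LHS = |-2·1 + 2| = |0| = 0; 0 < 0 — FAILS
Hence LHS − RHS is never negative, i.e. LHS ≥ RHS throughout, so the claimed relation (<) fails for every integer in [-1000, 1000].

No integer in the range satisfies it.

Answer: Never true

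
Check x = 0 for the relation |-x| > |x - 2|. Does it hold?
x = 0: LHS = |-0| = |0| = 0, RHS = |0 - 2| = |-2| = 2; 0 > 2 — FAILS

The relation fails at x = 0, so x = 0 is a counterexample.

Answer: No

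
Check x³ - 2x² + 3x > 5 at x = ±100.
x = 100: LHS = 100³ - 2·100² + 3·100 = 980300; 980300 > 5 — holds
x = -100: LHS = (-100)³ - 2·(-100)² + 3·(-100) = -1020300; -1020300 > 5 — FAILS

Answer: Partially: holds for x = 100, fails for x = -100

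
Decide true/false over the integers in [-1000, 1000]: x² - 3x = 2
The claim fails at x = 0:
x = 0: LHS = 0² - 3·0 = 0; 0 = 2 — FAILS

Because a single integer refutes it, the statement is false.

Answer: False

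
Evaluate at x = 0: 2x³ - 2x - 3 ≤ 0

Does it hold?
x = 0: LHS = 2·0³ - 2·0 - 3 = -3; -3 ≤ 0 — holds

The relation is satisfied at x = 0.

Answer: Yes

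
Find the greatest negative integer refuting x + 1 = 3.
Testing negative integers from -1 downward:
x = -1: LHS = (-1) + 1 = 0; 0 = 3 — FAILS  ← closest negative counterexample to 0

Answer: x = -1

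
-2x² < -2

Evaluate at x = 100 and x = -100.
x = 100: LHS = -2·100² = -20000; -20000 < -2 — holds
x = -100: LHS = -2·(-100)² = -20000; -20000 < -2 — holds

Answer: Yes, holds for both x = 100 and x = -100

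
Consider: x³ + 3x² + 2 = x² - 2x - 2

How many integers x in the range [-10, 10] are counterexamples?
Counterexamples in [-10, 10]: {-10, -9, -8, -7, -6, -5, -4, -3, -1, 0, 1, 2, 3, 4, 5, 6, 7, 8, 9, 10}.

Counting them gives 20 values.

Answer: 20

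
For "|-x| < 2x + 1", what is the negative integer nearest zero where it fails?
Testing negative integers from -1 downward:
x = -1: LHS = |-(-1)| = |1| = 1, RHS = 2·(-1) + 1 = -1; 1 < -1 — FAILS  ← closest negative counterexample to 0

Answer: x = -1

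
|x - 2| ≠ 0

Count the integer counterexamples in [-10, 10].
Counterexamples in [-10, 10]: {2}.

Counting them gives 1 values.

Answer: 1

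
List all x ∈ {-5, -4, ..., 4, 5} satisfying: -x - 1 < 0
Holds for: {0, 1, 2, 3, 4, 5}
Fails for: {-5, -4, -3, -2, -1}

Answer: {0, 1, 2, 3, 4, 5}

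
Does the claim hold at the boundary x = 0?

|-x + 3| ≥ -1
x = 0: LHS = |-0 + 3| = |3| = 3; 3 ≥ -1 — holds

The relation is satisfied at x = 0.

Answer: Yes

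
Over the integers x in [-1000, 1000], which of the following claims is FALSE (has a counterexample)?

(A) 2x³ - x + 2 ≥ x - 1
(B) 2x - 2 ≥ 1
(A) x = -2: LHS = 2·(-2)³ - (-2) + 2 = -12, RHS = (-2) - 1 = -3; -12 ≥ -3 — FAILS
(B) x = 0: LHS = 2·0 - 2 = -2; -2 ≥ 1 — FAILS

Answer: Both A and B are false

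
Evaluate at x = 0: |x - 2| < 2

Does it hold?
x = 0: LHS = |0 - 2| = |-2| = 2; 2 < 2 — FAILS

The relation fails at x = 0, so x = 0 is a counterexample.

Answer: No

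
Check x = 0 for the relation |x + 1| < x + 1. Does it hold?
x = 0: LHS = |0 + 1| = |1| = 1, RHS = 0 + 1 = 1; 1 < 1 — FAILS

The relation fails at x = 0, so x = 0 is a counterexample.

Answer: No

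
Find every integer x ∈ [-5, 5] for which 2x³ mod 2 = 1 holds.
For a polynomial with integer coefficients, its value mod 2 depends only on x mod 2, so it suffices to check one representative of each residue class, x = 0, 1:
x = 0: LHS = (2·0³) mod 2 = 0 mod 2 = 0; 0 = 1 — FAILS
x = 1: LHS = (2·1³) mod 2 = 2 mod 2 = 0; 0 = 1 — FAILS
The relation fails in every residue class, so the claimed relation (=) fails for every integer in [-5, 5].

Answer: None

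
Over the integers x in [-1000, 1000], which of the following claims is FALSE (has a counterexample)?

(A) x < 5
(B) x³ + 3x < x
(A) x = 5: 5 < 5 — FAILS
(B) x = 0: LHS = 0³ + 3·0 = 0; 0 < 0 — FAILS

Answer: Both A and B are false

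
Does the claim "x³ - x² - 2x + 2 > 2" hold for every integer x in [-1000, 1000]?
The claim fails at x = 0:
x = 0: LHS = 0³ - 0² - 2·0 + 2 = 2; 2 > 2 — FAILS

Because a single integer refutes it, the statement is false.

Answer: False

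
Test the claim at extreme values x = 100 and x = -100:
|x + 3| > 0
x = 100: LHS = |100 + 3| = |103| = 103; 103 > 0 — holds
x = -100: LHS = |(-100) + 3| = |-97| = 97; 97 > 0 — holds

Answer: Yes, holds for both x = 100 and x = -100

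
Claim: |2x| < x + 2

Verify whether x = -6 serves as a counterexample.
Substitute x = -6 into the relation:
x = -6: LHS = |2·(-6)| = |-12| = 12, RHS = (-6) + 2 = -4; 12 < -4 — FAILS

Since the claim fails at x = -6, this value is a counterexample.

Answer: Yes, x = -6 is a counterexample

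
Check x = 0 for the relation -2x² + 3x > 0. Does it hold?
x = 0: LHS = -2·0² + 3·0 = 0; 0 > 0 — FAILS

The relation fails at x = 0, so x = 0 is a counterexample.

Answer: No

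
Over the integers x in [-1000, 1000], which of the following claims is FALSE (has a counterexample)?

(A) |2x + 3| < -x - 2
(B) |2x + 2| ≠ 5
(A) x = 0: LHS = |2·0 + 3| = |3| = 3, RHS = -0 - 2 = -2; 3 < -2 — FAILS

(B) Track d = LHS − RHS over the integers in [-1000, 1000]. Equality would need d = 0, but d changes sign only between consecutive integers, jumping over 0:
x = -4: LHS = |2·(-4) + 2| = |-6| = 6; 6 ≠ 5 — holds  (d = 1)
x = -3: LHS = |2·(-3) + 2| = |-4| = 4; 4 ≠ 5 — holds  (d = -1)
x = 1: LHS = |2·1 + 2| = |4| = 4; 4 ≠ 5 — holds  (d = -1)
x = 2: LHS = |2·2 + 2| = |6| = 6; 6 ≠ 5 — holds  (d = 1)
Away from these crossings d keeps a constant sign, and checking every integer in [-1000, 1000] confirms d ≠ 0 throughout. Hence the two sides are never equal, so the relation holds for every integer in [-1000, 1000].

Only (A) has a counterexample.

Answer: A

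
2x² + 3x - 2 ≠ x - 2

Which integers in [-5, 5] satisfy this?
Holds for: {-5, -4, -3, -2, 1, 2, 3, 4, 5}
Fails for: {-1, 0}

Answer: {-5, -4, -3, -2, 1, 2, 3, 4, 5}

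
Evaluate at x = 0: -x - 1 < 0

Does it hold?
x = 0: LHS = -0 - 1 = -1; -1 < 0 — holds

The relation is satisfied at x = 0.

Answer: Yes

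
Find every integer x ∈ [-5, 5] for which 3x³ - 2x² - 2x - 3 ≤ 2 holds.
Holds for: {-5, -4, -3, -2, -1, 0, 1}
Fails for: {2, 3, 4, 5}

Answer: {-5, -4, -3, -2, -1, 0, 1}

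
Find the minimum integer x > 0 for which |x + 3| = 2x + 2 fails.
Testing positive integers:
x = 1: LHS = |1 + 3| = |4| = 4, RHS = 2·1 + 2 = 4; 4 = 4 — holds
x = 2: LHS = |2 + 3| = |5| = 5, RHS = 2·2 + 2 = 6; 5 = 6 — FAILS  ← smallest positive counterexample

Answer: x = 2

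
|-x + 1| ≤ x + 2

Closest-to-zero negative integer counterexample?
Testing negative integers from -1 downward:
x = -1: LHS = |-(-1) + 1| = |2| = 2, RHS = (-1) + 2 = 1; 2 ≤ 1 — FAILS  ← closest negative counterexample to 0

Answer: x = -1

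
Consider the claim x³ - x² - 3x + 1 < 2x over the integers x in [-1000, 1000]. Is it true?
The claim fails at x = 0:
x = 0: LHS = 0³ - 0² - 3·0 + 1 = 1, RHS = 2·0 = 0; 1 < 0 — FAILS

Because a single integer refutes it, the statement is false.

Answer: False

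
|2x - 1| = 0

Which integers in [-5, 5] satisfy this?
Over all integers in [-5, 5], LHS − RHS is always positive; it is smallest at x = 0, where it equals 1:
x = 0: LHS = |2·0 - 1| = |-1| = 1; 1 = 0 — FAILS
At the ends of the range:
x = -5: LHS = |2·(-5) - 1| = |-11| = 11; 11 = 0 — FAILS
x = 5: LHS = |2·5 - 1| = |9| = 9; 9 = 0 — FAILS
Hence LHS − RHS is never 0, i.e. the two sides are never equal, so the claimed relation (=) fails for every integer in [-5, 5].

Answer: None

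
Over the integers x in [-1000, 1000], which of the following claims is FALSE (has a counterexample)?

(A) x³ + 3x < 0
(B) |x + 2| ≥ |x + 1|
(A) x = 0: LHS = 0³ + 3·0 = 0; 0 < 0 — FAILS
(B) x = -2: LHS = |(-2) + 2| = |0| = 0, RHS = |(-2) + 1| = |-1| = 1; 0 ≥ 1 — FAILS

Answer: Both A and B are false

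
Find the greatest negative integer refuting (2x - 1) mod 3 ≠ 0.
Testing negative integers from -1 downward:
x = -1: LHS = (2·(-1) - 1) mod 3 = (-3) mod 3 = 0; 0 ≠ 0 — FAILS  ← closest negative counterexample to 0

Answer: x = -1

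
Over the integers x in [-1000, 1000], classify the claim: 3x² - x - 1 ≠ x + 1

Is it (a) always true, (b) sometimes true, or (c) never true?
Track d = LHS − RHS over the integers in [-1000, 1000]. Equality would need d = 0, but d changes sign only between consecutive integers, jumping over 0:
x = -1: LHS = 3·(-1)² - (-1) - 1 = 3, RHS = (-1) + 1 = 0; 3 ≠ 0 — holds  (d = 3)
x = 0: LHS = 3·0² - 0 - 1 = -1, RHS = 0 + 1 = 1; -1 ≠ 1 — holds  (d = -2)
x = 1: LHS = 3·1² - 1 - 1 = 1, RHS = 1 + 1 = 2; 1 ≠ 2 — holds  (d = -1)
x = 2: LHS = 3·2² - 2 - 1 = 9, RHS = 2 + 1 = 3; 9 ≠ 3 — holds  (d = 6)
Away from these crossings d keeps a constant sign, and checking every integer in [-1000, 1000] confirms d ≠ 0 throughout. Hence the two sides are never equal, so the relation holds for every integer in [-1000, 1000].

No counterexample exists.

Answer: Always true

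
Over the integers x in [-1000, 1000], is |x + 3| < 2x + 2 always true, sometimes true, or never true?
Holds at x = 2: LHS = |2 + 3| = |5| = 5, RHS = 2·2 + 2 = 6; 5 < 6 — holds
Fails at x = 0: LHS = |0 + 3| = |3| = 3, RHS = 2·0 + 2 = 2; 3 < 2 — FAILS
It is satisfied by some integers in the range but not all.

Answer: Sometimes true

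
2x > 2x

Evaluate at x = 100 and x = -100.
x = 100: LHS = 2·100 = 200, RHS = 2·100 = 200; 200 > 200 — FAILS
x = -100: LHS = 2·(-100) = -200, RHS = 2·(-100) = -200; -200 > -200 — FAILS

Answer: No, fails for both x = 100 and x = -100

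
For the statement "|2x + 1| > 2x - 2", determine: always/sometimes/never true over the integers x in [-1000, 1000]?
Over all integers in [-1000, 1000], LHS − RHS is smallest at x = 0, where it equals 3:
x = 0: LHS = |2·0 + 1| = |1| = 1, RHS = 2·0 - 2 = -2; 1 > -2 — holds
At the ends of the range:
x = -1000: LHS = |2·(-1000) + 1| = |-1999| = 1999, RHS = 2·(-1000) - 2 = -2002; 1999 > -2002 — holds
x = 1000: LHS = |2·1000 + 1| = |2001| = 2001, RHS = 2·1000 - 2 = 1998; 2001 > 1998 — holds
Hence LHS − RHS is never zero or negative, i.e. LHS > RHS throughout, so the relation holds for every integer in [-1000, 1000].

No counterexample exists.

Answer: Always true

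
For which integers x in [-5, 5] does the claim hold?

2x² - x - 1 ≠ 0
Holds for: {-5, -4, -3, -2, -1, 0, 2, 3, 4, 5}
Fails for: {1}

Answer: {-5, -4, -3, -2, -1, 0, 2, 3, 4, 5}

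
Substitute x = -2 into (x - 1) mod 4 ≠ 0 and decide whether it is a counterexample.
Substitute x = -2 into the relation:
x = -2: LHS = ((-2) - 1) mod 4 = (-3) mod 4 = 1; 1 ≠ 0 — holds

The claim holds here, so x = -2 is not a counterexample. (A counterexample exists elsewhere, e.g. x = 1.)

Answer: No, x = -2 is not a counterexample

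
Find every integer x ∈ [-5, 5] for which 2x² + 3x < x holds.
Over all integers in [-5, 5], LHS − RHS is smallest at x = 0, where it equals 0:
x = 0: LHS = 2·0² + 3·0 = 0; 0 < 0 — FAILS
At the ends of the range:
x = -5: LHS = 2·(-5)² + 3·(-5) = 35; 35 < -5 — FAILS
x = 5: LHS = 2·5² + 3·5 = 65; 65 < 5 — FAILS
Hence LHS − RHS is never negative, i.e. LHS ≥ RHS throughout, so the claimed relation (<) fails for every integer in [-5, 5].

Answer: None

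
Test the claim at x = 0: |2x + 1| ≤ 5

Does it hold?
x = 0: LHS = |2·0 + 1| = |1| = 1; 1 ≤ 5 — holds

The relation is satisfied at x = 0.

Answer: Yes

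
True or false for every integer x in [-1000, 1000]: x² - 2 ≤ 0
The claim fails at x = 2:
x = 2: LHS = 2² - 2 = 2; 2 ≤ 0 — FAILS

Because a single integer refutes it, the statement is false.

Answer: False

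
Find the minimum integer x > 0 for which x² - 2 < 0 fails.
Testing positive integers:
x = 1: LHS = 1² - 2 = -1; -1 < 0 — holds
x = 2: LHS = 2² - 2 = 2; 2 < 0 — FAILS  ← smallest positive counterexample

Answer: x = 2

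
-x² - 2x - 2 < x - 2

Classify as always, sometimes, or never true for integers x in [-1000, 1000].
Holds at x = 1: LHS = -1² - 2·1 - 2 = -5, RHS = 1 - 2 = -1; -5 < -1 — holds
Fails at x = 0: LHS = -0² - 2·0 - 2 = -2, RHS = 0 - 2 = -2; -2 < -2 — FAILS
It is satisfied by some integers in the range but not all.

Answer: Sometimes true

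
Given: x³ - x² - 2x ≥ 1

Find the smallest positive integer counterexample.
Testing positive integers:
x = 1: LHS = 1³ - 1² - 2·1 = -2; -2 ≥ 1 — FAILS  ← smallest positive counterexample

Answer: x = 1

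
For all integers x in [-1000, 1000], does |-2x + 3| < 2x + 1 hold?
The claim fails at x = 0:
x = 0: LHS = |-2·0 + 3| = |3| = 3, RHS = 2·0 + 1 = 1; 3 < 1 — FAILS

Because a single integer refutes it, the statement is false.

Answer: False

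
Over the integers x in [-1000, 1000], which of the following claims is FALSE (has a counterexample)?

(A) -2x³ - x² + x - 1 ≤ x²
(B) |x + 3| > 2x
(A) x = -2: LHS = -2·(-2)³ - (-2)² + (-2) - 1 = 9, RHS = (-2)² = 4; 9 ≤ 4 — FAILS
(B) x = 3: LHS = |3 + 3| = |6| = 6, RHS = 2·3 = 6; 6 > 6 — FAILS

Answer: Both A and B are false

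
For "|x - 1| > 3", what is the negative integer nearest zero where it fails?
Testing negative integers from -1 downward:
x = -1: LHS = |(-1) - 1| = |-2| = 2; 2 > 3 — FAILS  ← closest negative counterexample to 0

Answer: x = -1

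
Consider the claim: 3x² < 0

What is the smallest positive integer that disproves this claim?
Testing positive integers:
x = 1: LHS = 3·1² = 3; 3 < 0 — FAILS  ← smallest positive counterexample

Answer: x = 1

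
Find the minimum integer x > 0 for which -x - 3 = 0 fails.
Testing positive integers:
x = 1: LHS = -1 - 3 = -4; -4 = 0 — FAILS  ← smallest positive counterexample

Answer: x = 1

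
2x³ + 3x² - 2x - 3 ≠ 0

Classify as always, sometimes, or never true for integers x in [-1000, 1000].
Holds at x = 0: LHS = 2·0³ + 3·0² - 2·0 - 3 = -3; -3 ≠ 0 — holds
Fails at x = 1: LHS = 2·1³ + 3·1² - 2·1 - 3 = 0; 0 ≠ 0 — FAILS
It is satisfied by some integers in the range but not all.

Answer: Sometimes true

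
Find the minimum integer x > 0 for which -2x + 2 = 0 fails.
Testing positive integers:
x = 1: LHS = -2·1 + 2 = 0; 0 = 0 — holds
x = 2: LHS = -2·2 + 2 = -2; -2 = 0 — FAILS  ← smallest positive counterexample

Answer: x = 2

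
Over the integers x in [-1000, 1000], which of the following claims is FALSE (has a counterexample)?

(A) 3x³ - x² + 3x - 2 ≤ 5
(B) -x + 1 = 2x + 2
(A) x = 2: LHS = 3·2³ - 2² + 3·2 - 2 = 24; 24 ≤ 5 — FAILS
(B) x = 0: LHS = -0 + 1 = 1, RHS = 2·0 + 2 = 2; 1 = 2 — FAILS

Answer: Both A and B are false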